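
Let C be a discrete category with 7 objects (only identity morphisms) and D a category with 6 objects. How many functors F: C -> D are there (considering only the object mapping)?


A functor from a discrete category C to D is determined by
where each object maps. Each of the 7 objects of C can map
to any of the 6 objects of D independently.
Number of functors = 6^7 = 279936

279936


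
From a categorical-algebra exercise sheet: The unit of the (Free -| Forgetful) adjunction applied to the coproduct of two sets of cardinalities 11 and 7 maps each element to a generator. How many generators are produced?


The unit eta_X: X -> U(F(X)) of the Free-Forgetful adjunction
maps each element of X to a generator of F(X). For X = S + T (disjoint
union in Set), |S + T| = |S| + |T|.
Total mappings = 11 + 7 = 18.

18


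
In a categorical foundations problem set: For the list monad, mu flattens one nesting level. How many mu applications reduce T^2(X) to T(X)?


Each application of mu: T^2 -> T removes one layer of nesting.
Starting at depth 2 (i.e., T^2(X)), we need to reach T(X).
Number of mu applications = 2 - 1 = 1

1


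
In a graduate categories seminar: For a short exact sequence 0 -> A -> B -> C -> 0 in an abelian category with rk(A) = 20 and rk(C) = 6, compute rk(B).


For a short exact sequence 0 -> A -> B -> C -> 0,
rank is additive: rank(B) = rank(A) + rank(C).
rank(B) = 20 + 6 = 26

26


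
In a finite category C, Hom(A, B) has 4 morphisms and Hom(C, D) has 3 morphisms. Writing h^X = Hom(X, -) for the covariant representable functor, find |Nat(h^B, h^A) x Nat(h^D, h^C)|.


By the Yoneda lemma, Nat(h^B, h^A) is isomorphic to Hom(A, B),
so |Nat(h^B, h^A)| = |Hom(A, B)| and |Nat(h^D, h^C)| = |Hom(C, D)|.
|Hom(A, B)| = 4, |Hom(C, D)| = 3.
|Nat(h^B, h^A) x Nat(h^D, h^C)| = 4 * 3 = 12

12


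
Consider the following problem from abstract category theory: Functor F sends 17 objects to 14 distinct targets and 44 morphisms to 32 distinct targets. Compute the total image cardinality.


The image of F consists of distinct objects and distinct morphisms.
|Im(F)| on objects = 14
|Im(F)| on morphisms = 32
Total image cardinality = 14 + 32 = 46

46


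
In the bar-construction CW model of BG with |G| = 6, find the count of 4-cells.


In the bar-construction CW model of BG, the n-cells are indexed by
n-tuples [g_1|...|g_n] of non-identity elements of G (degenerate
simplices with some g_i = e do not contribute cells), so there are
(|G| - 1)^n n-cells.
For dim = 4 with |G| = 6:
cells = (6 - 1)^4 = 5^4 = 625

625


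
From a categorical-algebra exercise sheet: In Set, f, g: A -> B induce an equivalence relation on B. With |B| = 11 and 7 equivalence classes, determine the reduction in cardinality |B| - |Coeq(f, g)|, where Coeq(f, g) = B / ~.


The coequalizer Coeq(f, g) = B / ~ has one element per equivalence class.
|B| = 11, |Coeq(f, g)| = 7.
|B| - |Coeq(f, g)| = 11 - 7 = 4.

4


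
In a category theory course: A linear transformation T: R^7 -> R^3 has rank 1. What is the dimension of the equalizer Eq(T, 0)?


The equalizer of f and the zero map is ker(f).
By the rank-nullity theorem: dim(ker(f)) = dim(domain) - rank(f).
dim(ker(f)) = 7 - 1 = 6

6


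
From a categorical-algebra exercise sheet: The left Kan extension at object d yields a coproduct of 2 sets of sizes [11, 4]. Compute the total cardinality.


Pointwise, the left Kan extension (Lan_F H)(d) is the colimit, indexed
by the comma category (F downarrow d), of H composed with the
projection (F downarrow d) -> C. Here that colimit is given
as a coproduct (disjoint union) of sets, so its cardinality is the
sum of the sizes of the summands.
Coproduct of sets with sizes: 11 + 4
= 15

15


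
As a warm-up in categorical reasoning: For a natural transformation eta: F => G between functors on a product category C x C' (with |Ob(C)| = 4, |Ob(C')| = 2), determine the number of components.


A natural transformation eta: F => G assigns one component morphism per
object of the domain category.
The domain is the product category C x C', so
|Ob(C x C')| = |Ob(C)| * |Ob(C')| = 4 * 2 = 8.
Therefore eta has 8 component morphisms.

8


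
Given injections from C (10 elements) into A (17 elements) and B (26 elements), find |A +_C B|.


The pushout A +_C B identifies the images of C in A and B.
|A +_C B| = |A| + |B| - |C| (for injections).
= 17 + 26 - 10 = 33

33


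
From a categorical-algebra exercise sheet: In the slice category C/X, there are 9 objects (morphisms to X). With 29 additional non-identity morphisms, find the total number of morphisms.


In the slice category C/X, objects are morphisms to X.
Identity morphisms: 9 (one per object of C/X).
Non-identity morphisms: 29.
Total = 9 + 29 = 38

38


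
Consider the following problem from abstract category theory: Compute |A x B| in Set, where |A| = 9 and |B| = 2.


In Set, the product A x B is the Cartesian product.
By the universal property, |A x B| = |A| * |B|.
|A x B| = 9 * 2 = 18

18


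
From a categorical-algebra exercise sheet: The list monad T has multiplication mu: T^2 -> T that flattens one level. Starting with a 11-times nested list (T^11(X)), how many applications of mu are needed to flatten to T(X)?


Each application of mu: T^2 -> T removes one layer of nesting.
Starting at depth 11 (i.e., T^11(X)), we need to reach T(X).
Number of mu applications = 11 - 1 = 10

10


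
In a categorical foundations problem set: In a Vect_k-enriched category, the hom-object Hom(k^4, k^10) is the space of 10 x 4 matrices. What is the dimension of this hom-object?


In Vect-enriched categories, Hom(k^n, k^m) is the space of m x n matrices.
dim(Hom(k^4, k^10)) = 10 * 4 = 40

40


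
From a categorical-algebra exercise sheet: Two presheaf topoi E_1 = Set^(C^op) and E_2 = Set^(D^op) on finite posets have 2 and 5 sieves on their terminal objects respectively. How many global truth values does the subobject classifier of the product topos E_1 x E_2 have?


In a product of presheaf topoi E_1 x E_2, the subobject classifier
is Omega = Omega_1 x Omega_2 (componentwise), so
|Omega(top)| = |Omega_1(top_1)| * |Omega_2(top_2)|.
= 2 * 5 = 10.

10


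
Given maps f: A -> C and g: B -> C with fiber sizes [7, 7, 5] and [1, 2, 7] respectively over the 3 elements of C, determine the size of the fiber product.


The pullback A x_C B consists of pairs (a, b) with f(a) = g(b).
For each element c in C, the fiber product has |f^-1(c)| * |g^-1(c)| elements.
Summing over C: 7 * 1 + 7 * 2 + 5 * 7
= 7 + 14 + 35 = 56

56


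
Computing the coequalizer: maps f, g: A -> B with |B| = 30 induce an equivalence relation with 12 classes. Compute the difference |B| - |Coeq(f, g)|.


The coequalizer Coeq(f, g) = B / ~ has one element per equivalence class.
|B| = 30, |Coeq(f, g)| = 12.
|B| - |Coeq(f, g)| = 30 - 12 = 18.

18


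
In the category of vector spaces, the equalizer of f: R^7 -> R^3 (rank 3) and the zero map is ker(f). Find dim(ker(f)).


The equalizer of f and the zero map is ker(f).
By the rank-nullity theorem: dim(ker(f)) = dim(domain) - rank(f).
dim(ker(f)) = 7 - 3 = 4

4


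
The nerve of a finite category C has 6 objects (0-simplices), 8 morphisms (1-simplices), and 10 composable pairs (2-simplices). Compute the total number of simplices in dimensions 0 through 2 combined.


The 2-skeleton of the nerve N(C) consists of simplices in dimensions 0, 1, 2:
  |N(C)_0| = 6 (objects)
  |N(C)_1| = 8 (morphisms)
  |N(C)_2| = 10 (composable pairs)
Total = 6 + 8 + 10 = 24

24


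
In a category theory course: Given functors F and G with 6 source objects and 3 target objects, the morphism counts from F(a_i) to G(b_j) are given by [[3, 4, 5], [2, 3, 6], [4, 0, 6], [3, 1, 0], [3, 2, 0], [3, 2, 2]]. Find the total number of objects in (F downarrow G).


Objects of (F downarrow G) are triples (a, b, h: F(a)->G(b)).
The count equals the sum of all entries in the hom-matrix.
sum(row 0) = 12
sum(row 1) = 11
sum(row 2) = 10
sum(row 3) = 4
sum(row 4) = 5
sum(row 5) = 7
Grand total = 49

49


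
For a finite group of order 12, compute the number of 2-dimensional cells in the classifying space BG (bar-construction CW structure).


In the bar-construction CW model of BG, the n-cells are indexed by
n-tuples [g_1|...|g_n] of non-identity elements of G (degenerate
simplices with some g_i = e do not contribute cells), so there are
(|G| - 1)^n n-cells.
For dim = 2 with |G| = 12:
cells = (12 - 1)^2 = 11^2 = 121

121


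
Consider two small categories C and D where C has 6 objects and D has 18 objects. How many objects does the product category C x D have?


The product category C x D has objects that are pairs (c, d).
Number of pairs = |Ob(C)| * |Ob(D)| = 6 * 18 = 108

108


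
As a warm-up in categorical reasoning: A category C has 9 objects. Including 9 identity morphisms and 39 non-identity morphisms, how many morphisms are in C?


Each object has an identity morphism, giving 9 identities.
Adding the 39 non-identity morphisms:
Total = 9 + 39 = 48

48


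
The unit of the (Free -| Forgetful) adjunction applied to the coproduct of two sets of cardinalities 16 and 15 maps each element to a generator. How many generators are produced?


The unit eta_X: X -> U(F(X)) of the Free-Forgetful adjunction
maps each element of X to a generator of F(X). For X = S + T (disjoint
union in Set), |S + T| = |S| + |T|.
Total mappings = 16 + 15 = 31.

31


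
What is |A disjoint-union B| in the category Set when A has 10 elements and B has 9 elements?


In Set, the coproduct A + B is the disjoint union.
|A + B| = |A| + |B| = 10 + 9 = 19

19


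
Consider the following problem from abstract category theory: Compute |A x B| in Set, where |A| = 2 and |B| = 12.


In Set, the product A x B is the Cartesian product.
By the universal property, |A x B| = |A| * |B|.
|A x B| = 2 * 12 = 24

24


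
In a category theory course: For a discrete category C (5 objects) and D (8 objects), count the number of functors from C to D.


A functor from a discrete category C to D is determined by
where each object maps. Each of the 5 objects of C can map
to any of the 8 objects of D independently.
Number of functors = 8^5 = 32768

32768


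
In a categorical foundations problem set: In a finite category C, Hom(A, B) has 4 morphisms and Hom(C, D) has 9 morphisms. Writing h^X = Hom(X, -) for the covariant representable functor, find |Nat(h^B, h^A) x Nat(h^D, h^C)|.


By the Yoneda lemma, Nat(h^B, h^A) is isomorphic to Hom(A, B),
so |Nat(h^B, h^A)| = |Hom(A, B)| and |Nat(h^D, h^C)| = |Hom(C, D)|.
|Hom(A, B)| = 4, |Hom(C, D)| = 9.
|Nat(h^B, h^A) x Nat(h^D, h^C)| = 4 * 9 = 36

36


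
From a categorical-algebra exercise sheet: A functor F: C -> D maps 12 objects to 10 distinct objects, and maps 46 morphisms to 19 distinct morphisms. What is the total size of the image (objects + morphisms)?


The image of F consists of distinct objects and distinct morphisms.
|Im(F)| on objects = 10
|Im(F)| on morphisms = 19
Total image cardinality = 10 + 19 = 29

29


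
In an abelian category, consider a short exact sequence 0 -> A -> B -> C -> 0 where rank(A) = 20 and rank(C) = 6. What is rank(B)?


For a short exact sequence 0 -> A -> B -> C -> 0,
rank is additive: rank(B) = rank(A) + rank(C).
rank(B) = 20 + 6 = 26

26


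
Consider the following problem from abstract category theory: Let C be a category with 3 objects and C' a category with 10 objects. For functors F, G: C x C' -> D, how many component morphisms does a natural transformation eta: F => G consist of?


A natural transformation eta: F => G assigns one component morphism per
object of the domain category.
The domain is the product category C x C', so
|Ob(C x C')| = |Ob(C)| * |Ob(C')| = 3 * 10 = 30.
Therefore eta has 30 component morphisms.

30


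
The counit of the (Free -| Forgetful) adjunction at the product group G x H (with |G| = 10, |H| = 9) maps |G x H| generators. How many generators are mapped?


The counit epsilon_K: F(U(K)) -> K of the Free-Forgetful adjunction
maps |K| generators of F(U(K)) into K. For K = G x H (the product group),
|G x H| = |G| * |H|.
Total generators mapped = 10 * 9 = 90.

90


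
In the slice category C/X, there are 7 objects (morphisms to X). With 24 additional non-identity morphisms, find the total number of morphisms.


In the slice category C/X, objects are morphisms to X.
Identity morphisms: 7 (one per object of C/X).
Non-identity morphisms: 24.
Total = 7 + 24 = 31

31


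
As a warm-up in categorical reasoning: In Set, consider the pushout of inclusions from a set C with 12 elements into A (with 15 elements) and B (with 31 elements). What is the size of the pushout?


The pushout A +_C B identifies the images of C in A and B.
|A +_C B| = |A| + |B| - |C| (for injections).
= 15 + 31 - 12 = 34

34


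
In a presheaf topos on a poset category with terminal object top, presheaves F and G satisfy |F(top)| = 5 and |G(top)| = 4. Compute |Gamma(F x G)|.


Global sections of a presheaf on a poset with terminal top satisfy
Gamma(H) ~ H(top). Presheaves admit pointwise products, so
(F x G)(top) = F(top) x G(top) (Cartesian product).
|Gamma(F x G)| = |F(top)| * |G(top)| = 5 * 4 = 20.

20


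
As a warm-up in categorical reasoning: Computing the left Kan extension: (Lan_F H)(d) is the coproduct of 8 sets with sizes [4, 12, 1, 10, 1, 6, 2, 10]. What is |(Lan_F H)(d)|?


Pointwise, the left Kan extension (Lan_F H)(d) is the colimit, indexed
by the comma category (F downarrow d), of H composed with the
projection (F downarrow d) -> C. Here that colimit is given
as a coproduct (disjoint union) of sets, so its cardinality is the
sum of the sizes of the summands.
Coproduct of sets with sizes: 4 + 12 + 1 + 10 + 1 + 6 + 2 + 10
= 46

46


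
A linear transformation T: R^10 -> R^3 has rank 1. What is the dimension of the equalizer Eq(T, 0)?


The equalizer of f and the zero map is ker(f).
By the rank-nullity theorem: dim(ker(f)) = dim(domain) - rank(f).
dim(ker(f)) = 10 - 1 = 9

9


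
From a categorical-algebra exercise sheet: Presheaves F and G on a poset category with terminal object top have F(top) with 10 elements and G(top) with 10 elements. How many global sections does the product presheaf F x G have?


Global sections of a presheaf on a poset with terminal top satisfy
Gamma(H) ~ H(top). Presheaves admit pointwise products, so
(F x G)(top) = F(top) x G(top) (Cartesian product).
|Gamma(F x G)| = |F(top)| * |G(top)| = 10 * 10 = 100.

100


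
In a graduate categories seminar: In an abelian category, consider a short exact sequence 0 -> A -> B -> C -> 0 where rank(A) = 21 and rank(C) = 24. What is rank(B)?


For a short exact sequence 0 -> A -> B -> C -> 0,
rank is additive: rank(B) = rank(A) + rank(C).
rank(B) = 21 + 24 = 45

45


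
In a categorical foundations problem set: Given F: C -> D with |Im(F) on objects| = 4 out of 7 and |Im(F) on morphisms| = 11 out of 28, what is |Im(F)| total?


The image of F consists of distinct objects and distinct morphisms.
|Im(F)| on objects = 4
|Im(F)| on morphisms = 11
Total image cardinality = 4 + 11 = 15

15


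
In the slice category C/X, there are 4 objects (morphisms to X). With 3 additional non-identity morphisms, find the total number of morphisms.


In the slice category C/X, objects are morphisms to X.
Identity morphisms: 4 (one per object of C/X).
Non-identity morphisms: 3.
Total = 4 + 3 = 7

7


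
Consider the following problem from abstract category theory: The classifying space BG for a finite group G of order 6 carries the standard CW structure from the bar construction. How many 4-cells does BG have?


In the bar-construction CW model of BG, the n-cells are indexed by
n-tuples [g_1|...|g_n] of non-identity elements of G (degenerate
simplices with some g_i = e do not contribute cells), so there are
(|G| - 1)^n n-cells.
For dim = 4 with |G| = 6:
cells = (6 - 1)^4 = 5^4 = 625

625


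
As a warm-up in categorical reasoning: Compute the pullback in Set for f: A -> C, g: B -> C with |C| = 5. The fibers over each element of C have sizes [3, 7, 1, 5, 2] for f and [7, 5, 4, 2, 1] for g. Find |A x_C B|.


The pullback A x_C B consists of pairs (a, b) with f(a) = g(b).
For each element c in C, the fiber product has |f^-1(c)| * |g^-1(c)| elements.
Summing over C: 3 * 7 + 7 * 5 + 1 * 4 + 5 * 2 + 2 * 1
= 21 + 35 + 4 + 10 + 2 = 72

72


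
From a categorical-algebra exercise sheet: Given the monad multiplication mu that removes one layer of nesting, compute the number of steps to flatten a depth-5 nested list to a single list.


Each application of mu: T^2 -> T removes one layer of nesting.
Starting at depth 5 (i.e., T^5(X)), we need to reach T(X).
Number of mu applications = 5 - 1 = 4

4


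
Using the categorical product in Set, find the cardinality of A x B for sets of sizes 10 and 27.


In Set, the product A x B is the Cartesian product.
By the universal property, |A x B| = |A| * |B|.
|A x B| = 10 * 27 = 270

270


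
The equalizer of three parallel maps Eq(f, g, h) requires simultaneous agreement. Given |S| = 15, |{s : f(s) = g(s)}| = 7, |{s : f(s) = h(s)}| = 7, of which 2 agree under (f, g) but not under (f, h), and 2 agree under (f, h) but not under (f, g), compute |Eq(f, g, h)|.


Eq(f, g, h) is the triple-agreement set: points in S where all three
maps take the same value. Using inclusion-exclusion on the pairwise data:
Pair (f, g) agrees on 7 points; pair (f, h) on 7 points.
Points agreeing under (f, g) but not (f, h) = 2; under (f, h) but not (f, g) = 2.
Triple-agreement = agreement-in-(f, g) minus points that agree under (f, g) but not (f, h):
|Eq(f, g, h)| = 7 - 2 = 5
(cross-check via (f, h): 7 - 2 = 5.)

5


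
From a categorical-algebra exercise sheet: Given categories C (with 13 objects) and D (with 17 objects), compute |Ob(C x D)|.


The product category C x D has objects that are pairs (c, d).
Number of pairs = |Ob(C)| * |Ob(D)| = 13 * 17 = 221

221


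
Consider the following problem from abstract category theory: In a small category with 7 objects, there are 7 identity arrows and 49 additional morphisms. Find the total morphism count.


Each object has an identity morphism, giving 7 identities.
Adding the 49 non-identity morphisms:
Total = 7 + 49 = 56

56


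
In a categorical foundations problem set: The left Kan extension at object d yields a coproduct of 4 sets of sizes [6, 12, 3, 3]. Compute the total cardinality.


Pointwise, the left Kan extension (Lan_F H)(d) is the colimit, indexed
by the comma category (F downarrow d), of H composed with the
projection (F downarrow d) -> C. Here that colimit is given
as a coproduct (disjoint union) of sets, so its cardinality is the
sum of the sizes of the summands.
Coproduct of sets with sizes: 6 + 12 + 3 + 3
= 24

24


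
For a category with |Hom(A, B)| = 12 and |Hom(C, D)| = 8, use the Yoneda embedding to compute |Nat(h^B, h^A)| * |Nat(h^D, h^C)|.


By the Yoneda lemma, Nat(h^B, h^A) is isomorphic to Hom(A, B),
so |Nat(h^B, h^A)| = |Hom(A, B)| and |Nat(h^D, h^C)| = |Hom(C, D)|.
|Hom(A, B)| = 12, |Hom(C, D)| = 8.
|Nat(h^B, h^A) x Nat(h^D, h^C)| = 12 * 8 = 96

96


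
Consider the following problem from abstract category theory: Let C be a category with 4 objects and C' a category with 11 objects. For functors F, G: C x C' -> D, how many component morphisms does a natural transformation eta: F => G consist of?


A natural transformation eta: F => G assigns one component morphism per
object of the domain category.
The domain is the product category C x C', so
|Ob(C x C')| = |Ob(C)| * |Ob(C')| = 4 * 11 = 44.
Therefore eta has 44 component morphisms.

44


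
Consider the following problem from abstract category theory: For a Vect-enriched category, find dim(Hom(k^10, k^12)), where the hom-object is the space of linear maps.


In Vect-enriched categories, Hom(k^n, k^m) is the space of m x n matrices.
dim(Hom(k^10, k^12)) = 12 * 10 = 120

120


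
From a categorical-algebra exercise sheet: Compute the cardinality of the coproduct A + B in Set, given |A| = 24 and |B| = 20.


In Set, the coproduct A + B is the disjoint union.
|A + B| = |A| + |B| = 24 + 20 = 44

44


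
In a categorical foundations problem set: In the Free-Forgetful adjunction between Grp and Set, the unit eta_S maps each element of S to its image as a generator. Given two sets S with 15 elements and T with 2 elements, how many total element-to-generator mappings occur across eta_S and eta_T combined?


The unit eta_X: X -> U(F(X)) of the Free-Forgetful adjunction
maps each element of X to a generator of F(X). For X = S + T (disjoint
union in Set), |S + T| = |S| + |T|.
Total mappings = 15 + 2 = 17.

17


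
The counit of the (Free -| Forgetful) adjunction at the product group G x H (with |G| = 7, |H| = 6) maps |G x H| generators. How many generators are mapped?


The counit epsilon_K: F(U(K)) -> K of the Free-Forgetful adjunction
maps |K| generators of F(U(K)) into K. For K = G x H (the product group),
|G x H| = |G| * |H|.
Total generators mapped = 7 * 6 = 42.

42


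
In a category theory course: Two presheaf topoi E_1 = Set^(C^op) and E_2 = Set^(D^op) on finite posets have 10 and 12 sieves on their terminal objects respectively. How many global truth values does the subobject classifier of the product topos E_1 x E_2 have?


In a product of presheaf topoi E_1 x E_2, the subobject classifier
is Omega = Omega_1 x Omega_2 (componentwise), so
|Omega(top)| = |Omega_1(top_1)| * |Omega_2(top_2)|.
= 10 * 12 = 120.

120


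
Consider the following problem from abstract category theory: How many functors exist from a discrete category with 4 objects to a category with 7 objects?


A functor from a discrete category C to D is determined by
where each object maps. Each of the 4 objects of C can map
to any of the 7 objects of D independently.
Number of functors = 7^4 = 2401

2401


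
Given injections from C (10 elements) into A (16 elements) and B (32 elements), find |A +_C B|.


The pushout A +_C B identifies the images of C in A and B.
|A +_C B| = |A| + |B| - |C| (for injections).
= 16 + 32 - 10 = 38

38


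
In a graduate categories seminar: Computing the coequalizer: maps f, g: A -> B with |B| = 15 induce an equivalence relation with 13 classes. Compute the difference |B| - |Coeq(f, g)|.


The coequalizer Coeq(f, g) = B / ~ has one element per equivalence class.
|B| = 15, |Coeq(f, g)| = 13.
|B| - |Coeq(f, g)| = 15 - 13 = 2.

2


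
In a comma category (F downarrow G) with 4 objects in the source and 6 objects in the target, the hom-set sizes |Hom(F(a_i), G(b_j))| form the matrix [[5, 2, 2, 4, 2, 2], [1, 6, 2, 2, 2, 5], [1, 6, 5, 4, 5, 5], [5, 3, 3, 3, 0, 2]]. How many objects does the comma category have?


Objects of (F downarrow G) are triples (a, b, h: F(a)->G(b)).
The count equals the sum of all entries in the hom-matrix.
sum(row 0) = 17
sum(row 1) = 18
sum(row 2) = 26
sum(row 3) = 16
Grand total = 77

77


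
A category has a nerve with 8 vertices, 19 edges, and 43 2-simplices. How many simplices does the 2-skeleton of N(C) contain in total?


The 2-skeleton of the nerve N(C) consists of simplices in dimensions 0, 1, 2:
  |N(C)_0| = 8 (objects)
  |N(C)_1| = 19 (morphisms)
  |N(C)_2| = 43 (composable pairs)
Total = 8 + 19 + 43 = 70

70


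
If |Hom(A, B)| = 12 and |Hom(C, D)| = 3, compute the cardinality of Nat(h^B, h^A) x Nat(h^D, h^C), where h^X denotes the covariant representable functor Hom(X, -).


By the Yoneda lemma, Nat(h^B, h^A) is isomorphic to Hom(A, B),
so |Nat(h^B, h^A)| = |Hom(A, B)| and |Nat(h^D, h^C)| = |Hom(C, D)|.
|Hom(A, B)| = 12, |Hom(C, D)| = 3.
|Nat(h^B, h^A) x Nat(h^D, h^C)| = 12 * 3 = 36

36


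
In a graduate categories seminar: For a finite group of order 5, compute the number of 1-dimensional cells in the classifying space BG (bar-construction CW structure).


In the bar-construction CW model of BG, the n-cells are indexed by
n-tuples [g_1|...|g_n] of non-identity elements of G (degenerate
simplices with some g_i = e do not contribute cells), so there are
(|G| - 1)^n n-cells.
For dim = 1 with |G| = 5:
cells = (5 - 1)^1 = 4^1 = 4

4


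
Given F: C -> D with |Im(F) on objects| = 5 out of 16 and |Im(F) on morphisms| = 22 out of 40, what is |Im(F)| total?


The image of F consists of distinct objects and distinct morphisms.
|Im(F)| on objects = 5
|Im(F)| on morphisms = 22
Total image cardinality = 5 + 22 = 27

27


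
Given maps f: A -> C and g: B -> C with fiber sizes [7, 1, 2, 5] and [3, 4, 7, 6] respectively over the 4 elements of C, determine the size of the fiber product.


The pullback A x_C B consists of pairs (a, b) with f(a) = g(b).
For each element c in C, the fiber product has |f^-1(c)| * |g^-1(c)| elements.
Summing over C: 7 * 3 + 1 * 4 + 2 * 7 + 5 * 6
= 21 + 4 + 14 + 30 = 69

69


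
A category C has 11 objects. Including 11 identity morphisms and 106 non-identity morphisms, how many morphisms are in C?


Each object has an identity morphism, giving 11 identities.
Adding the 106 non-identity morphisms:
Total = 11 + 106 = 117

117


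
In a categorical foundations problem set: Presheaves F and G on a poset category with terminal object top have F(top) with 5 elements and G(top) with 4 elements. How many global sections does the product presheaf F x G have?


Global sections of a presheaf on a poset with terminal top satisfy
Gamma(H) ~ H(top). Presheaves admit pointwise products, so
(F x G)(top) = F(top) x G(top) (Cartesian product).
|Gamma(F x G)| = |F(top)| * |G(top)| = 5 * 4 = 20.

20


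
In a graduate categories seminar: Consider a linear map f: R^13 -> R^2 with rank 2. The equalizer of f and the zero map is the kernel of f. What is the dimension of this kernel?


The equalizer of f and the zero map is ker(f).
By the rank-nullity theorem: dim(ker(f)) = dim(domain) - rank(f).
dim(ker(f)) = 13 - 2 = 11

11


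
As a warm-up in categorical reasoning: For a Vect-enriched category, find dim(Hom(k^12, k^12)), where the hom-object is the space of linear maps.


In Vect-enriched categories, Hom(k^n, k^m) is the space of m x n matrices.
dim(Hom(k^12, k^12)) = 12 * 12 = 144

144


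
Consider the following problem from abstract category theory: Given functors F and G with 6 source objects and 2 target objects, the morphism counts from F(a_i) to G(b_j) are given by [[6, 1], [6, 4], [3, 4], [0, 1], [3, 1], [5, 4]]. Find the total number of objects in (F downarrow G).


Objects of (F downarrow G) are triples (a, b, h: F(a)->G(b)).
The count equals the sum of all entries in the hom-matrix.
sum(row 0) = 7
sum(row 1) = 10
sum(row 2) = 7
sum(row 3) = 1
sum(row 4) = 4
sum(row 5) = 9
Grand total = 38

38


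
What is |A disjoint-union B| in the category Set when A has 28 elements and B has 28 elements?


In Set, the coproduct A + B is the disjoint union.
|A + B| = |A| + |B| = 28 + 28 = 56

56


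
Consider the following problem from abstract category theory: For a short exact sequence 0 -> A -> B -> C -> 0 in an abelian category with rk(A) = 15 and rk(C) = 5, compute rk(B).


For a short exact sequence 0 -> A -> B -> C -> 0,
rank is additive: rank(B) = rank(A) + rank(C).
rank(B) = 15 + 5 = 20

20


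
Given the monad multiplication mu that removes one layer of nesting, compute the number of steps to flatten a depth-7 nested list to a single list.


Each application of mu: T^2 -> T removes one layer of nesting.
Starting at depth 7 (i.e., T^7(X)), we need to reach T(X).
Number of mu applications = 7 - 1 = 6

6


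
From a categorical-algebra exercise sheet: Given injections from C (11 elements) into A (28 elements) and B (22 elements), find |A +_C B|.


The pushout A +_C B identifies the images of C in A and B.
|A +_C B| = |A| + |B| - |C| (for injections).
= 28 + 22 - 11 = 39

39


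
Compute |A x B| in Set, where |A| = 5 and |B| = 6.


In Set, the product A x B is the Cartesian product.
By the universal property, |A x B| = |A| * |B|.
|A x B| = 5 * 6 = 30

30


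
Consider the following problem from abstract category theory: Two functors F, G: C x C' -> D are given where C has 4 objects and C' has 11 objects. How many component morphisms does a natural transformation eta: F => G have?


A natural transformation eta: F => G assigns one component morphism per
object of the domain category.
The domain is the product category C x C', so
|Ob(C x C')| = |Ob(C)| * |Ob(C')| = 4 * 11 = 44.
Therefore eta has 44 component morphisms.

44


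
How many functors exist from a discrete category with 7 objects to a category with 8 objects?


A functor from a discrete category C to D is determined by
where each object maps. Each of the 7 objects of C can map
to any of the 8 objects of D independently.
Number of functors = 8^7 = 2097152

2097152


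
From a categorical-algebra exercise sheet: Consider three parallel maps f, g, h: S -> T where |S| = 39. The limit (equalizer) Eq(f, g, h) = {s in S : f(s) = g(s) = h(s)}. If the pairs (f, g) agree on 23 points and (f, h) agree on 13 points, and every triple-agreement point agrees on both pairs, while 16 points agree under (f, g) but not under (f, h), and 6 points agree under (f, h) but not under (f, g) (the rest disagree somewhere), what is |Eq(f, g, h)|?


Eq(f, g, h) is the triple-agreement set: points in S where all three
maps take the same value. Using inclusion-exclusion on the pairwise data:
Pair (f, g) agrees on 23 points; pair (f, h) on 13 points.
Points agreeing under (f, g) but not (f, h) = 16; under (f, h) but not (f, g) = 6.
Triple-agreement = agreement-in-(f, g) minus points that agree under (f, g) but not (f, h):
|Eq(f, g, h)| = 23 - 16 = 7
(cross-check via (f, h): 13 - 6 = 7.)

7


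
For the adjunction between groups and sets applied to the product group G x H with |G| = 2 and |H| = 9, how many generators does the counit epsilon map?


The counit epsilon_K: F(U(K)) -> K of the Free-Forgetful adjunction
maps |K| generators of F(U(K)) into K. For K = G x H (the product group),
|G x H| = |G| * |H|.
Total generators mapped = 2 * 9 = 18.

18


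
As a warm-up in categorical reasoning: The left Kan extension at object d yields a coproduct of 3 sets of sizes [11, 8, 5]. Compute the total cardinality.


Pointwise, the left Kan extension (Lan_F H)(d) is the colimit, indexed
by the comma category (F downarrow d), of H composed with the
projection (F downarrow d) -> C. Here that colimit is given
as a coproduct (disjoint union) of sets, so its cardinality is the
sum of the sizes of the summands.
Coproduct of sets with sizes: 11 + 8 + 5
= 24

24


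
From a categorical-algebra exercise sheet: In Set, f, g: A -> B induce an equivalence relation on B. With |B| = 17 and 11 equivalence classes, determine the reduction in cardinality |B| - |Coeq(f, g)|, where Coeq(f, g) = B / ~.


The coequalizer Coeq(f, g) = B / ~ has one element per equivalence class.
|B| = 17, |Coeq(f, g)| = 11.
|B| - |Coeq(f, g)| = 17 - 11 = 6.

6


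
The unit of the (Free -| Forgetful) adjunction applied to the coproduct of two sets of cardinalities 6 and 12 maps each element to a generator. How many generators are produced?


The unit eta_X: X -> U(F(X)) of the Free-Forgetful adjunction
maps each element of X to a generator of F(X). For X = S + T (disjoint
union in Set), |S + T| = |S| + |T|.
Total mappings = 6 + 12 = 18.

18


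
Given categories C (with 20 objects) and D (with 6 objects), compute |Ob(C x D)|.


The product category C x D has objects that are pairs (c, d).
Number of pairs = |Ob(C)| * |Ob(D)| = 20 * 6 = 120

120


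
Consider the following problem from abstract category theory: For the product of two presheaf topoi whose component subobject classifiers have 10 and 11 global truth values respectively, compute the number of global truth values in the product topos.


In a product of presheaf topoi E_1 x E_2, the subobject classifier
is Omega = Omega_1 x Omega_2 (componentwise), so
|Omega(top)| = |Omega_1(top_1)| * |Omega_2(top_2)|.
= 10 * 11 = 110.

110


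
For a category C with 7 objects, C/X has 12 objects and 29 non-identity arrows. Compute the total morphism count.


In the slice category C/X, objects are morphisms to X.
Identity morphisms: 12 (one per object of C/X).
Non-identity morphisms: 29.
Total = 12 + 29 = 41

41


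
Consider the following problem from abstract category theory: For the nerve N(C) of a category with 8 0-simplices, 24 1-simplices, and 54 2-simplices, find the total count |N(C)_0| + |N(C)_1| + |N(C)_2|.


The 2-skeleton of the nerve N(C) consists of simplices in dimensions 0, 1, 2:
  |N(C)_0| = 8 (objects)
  |N(C)_1| = 24 (morphisms)
  |N(C)_2| = 54 (composable pairs)
Total = 8 + 24 + 54 = 86

86


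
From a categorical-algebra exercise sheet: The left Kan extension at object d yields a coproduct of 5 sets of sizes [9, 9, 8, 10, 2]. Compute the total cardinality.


Pointwise, the left Kan extension (Lan_F H)(d) is the colimit, indexed
by the comma category (F downarrow d), of H composed with the
projection (F downarrow d) -> C. Here that colimit is given
as a coproduct (disjoint union) of sets, so its cardinality is the
sum of the sizes of the summands.
Coproduct of sets with sizes: 9 + 9 + 8 + 10 + 2
= 38

38


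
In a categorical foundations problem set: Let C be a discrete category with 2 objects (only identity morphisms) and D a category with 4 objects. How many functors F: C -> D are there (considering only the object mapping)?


A functor from a discrete category C to D is determined by
where each object maps. Each of the 2 objects of C can map
to any of the 4 objects of D independently.
Number of functors = 4^2 = 16

16


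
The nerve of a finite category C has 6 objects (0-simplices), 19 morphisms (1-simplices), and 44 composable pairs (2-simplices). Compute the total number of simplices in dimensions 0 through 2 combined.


The 2-skeleton of the nerve N(C) consists of simplices in dimensions 0, 1, 2:
  |N(C)_0| = 6 (objects)
  |N(C)_1| = 19 (morphisms)
  |N(C)_2| = 44 (composable pairs)
Total = 6 + 19 + 44 = 69

69


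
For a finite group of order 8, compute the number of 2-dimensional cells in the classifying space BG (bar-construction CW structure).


In the bar-construction CW model of BG, the n-cells are indexed by
n-tuples [g_1|...|g_n] of non-identity elements of G (degenerate
simplices with some g_i = e do not contribute cells), so there are
(|G| - 1)^n n-cells.
For dim = 2 with |G| = 8:
cells = (8 - 1)^2 = 7^2 = 49

49


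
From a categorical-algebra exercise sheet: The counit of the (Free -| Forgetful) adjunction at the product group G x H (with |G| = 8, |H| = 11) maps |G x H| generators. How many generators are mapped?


The counit epsilon_K: F(U(K)) -> K of the Free-Forgetful adjunction
maps |K| generators of F(U(K)) into K. For K = G x H (the product group),
|G x H| = |G| * |H|.
Total generators mapped = 8 * 11 = 88.

88


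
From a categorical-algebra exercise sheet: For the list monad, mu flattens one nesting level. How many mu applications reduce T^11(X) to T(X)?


Each application of mu: T^2 -> T removes one layer of nesting.
Starting at depth 11 (i.e., T^11(X)), we need to reach T(X).
Number of mu applications = 11 - 1 = 10

10


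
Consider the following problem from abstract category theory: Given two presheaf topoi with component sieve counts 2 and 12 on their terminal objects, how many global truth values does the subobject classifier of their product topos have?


In a product of presheaf topoi E_1 x E_2, the subobject classifier
is Omega = Omega_1 x Omega_2 (componentwise), so
|Omega(top)| = |Omega_1(top_1)| * |Omega_2(top_2)|.
= 2 * 12 = 24.

24


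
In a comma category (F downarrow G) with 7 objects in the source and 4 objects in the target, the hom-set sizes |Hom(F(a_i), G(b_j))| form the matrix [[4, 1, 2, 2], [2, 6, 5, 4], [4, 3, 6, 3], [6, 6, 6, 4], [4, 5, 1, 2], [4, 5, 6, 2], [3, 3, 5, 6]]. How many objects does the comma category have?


Objects of (F downarrow G) are triples (a, b, h: F(a)->G(b)).
The count equals the sum of all entries in the hom-matrix.
sum(row 0) = 9
sum(row 1) = 17
sum(row 2) = 16
sum(row 3) = 22
sum(row 4) = 12
sum(row 5) = 17
sum(row 6) = 17
Grand total = 110

110


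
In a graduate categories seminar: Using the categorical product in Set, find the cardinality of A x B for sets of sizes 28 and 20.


In Set, the product A x B is the Cartesian product.
By the universal property, |A x B| = |A| * |B|.
|A x B| = 28 * 20 = 560

560


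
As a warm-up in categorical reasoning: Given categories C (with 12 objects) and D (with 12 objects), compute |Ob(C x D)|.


The product category C x D has objects that are pairs (c, d).
Number of pairs = |Ob(C)| * |Ob(D)| = 12 * 12 = 144

144


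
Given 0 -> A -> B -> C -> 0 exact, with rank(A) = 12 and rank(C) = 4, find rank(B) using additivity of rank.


For a short exact sequence 0 -> A -> B -> C -> 0,
rank is additive: rank(B) = rank(A) + rank(C).
rank(B) = 12 + 4 = 16

16


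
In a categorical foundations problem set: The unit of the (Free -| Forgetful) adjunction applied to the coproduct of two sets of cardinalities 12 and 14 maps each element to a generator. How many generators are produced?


The unit eta_X: X -> U(F(X)) of the Free-Forgetful adjunction
maps each element of X to a generator of F(X). For X = S + T (disjoint
union in Set), |S + T| = |S| + |T|.
Total mappings = 12 + 14 = 26.

26


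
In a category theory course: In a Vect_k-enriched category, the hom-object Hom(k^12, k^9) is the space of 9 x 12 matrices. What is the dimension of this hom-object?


In Vect-enriched categories, Hom(k^n, k^m) is the space of m x n matrices.
dim(Hom(k^12, k^9)) = 9 * 12 = 108

108


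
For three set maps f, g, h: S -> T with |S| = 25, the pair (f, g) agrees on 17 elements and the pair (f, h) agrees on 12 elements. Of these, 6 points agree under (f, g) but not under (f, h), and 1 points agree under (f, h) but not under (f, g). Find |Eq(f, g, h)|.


Eq(f, g, h) is the triple-agreement set: points in S where all three
maps take the same value. Using inclusion-exclusion on the pairwise data:
Pair (f, g) agrees on 17 points; pair (f, h) on 12 points.
Points agreeing under (f, g) but not (f, h) = 6; under (f, h) but not (f, g) = 1.
Triple-agreement = agreement-in-(f, g) minus points that agree under (f, g) but not (f, h):
|Eq(f, g, h)| = 17 - 6 = 11
(cross-check via (f, h): 12 - 1 = 11.)

11


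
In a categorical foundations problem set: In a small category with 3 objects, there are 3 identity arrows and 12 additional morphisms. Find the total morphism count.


Each object has an identity morphism, giving 3 identities.
Adding the 12 non-identity morphisms:
Total = 3 + 12 = 15

15


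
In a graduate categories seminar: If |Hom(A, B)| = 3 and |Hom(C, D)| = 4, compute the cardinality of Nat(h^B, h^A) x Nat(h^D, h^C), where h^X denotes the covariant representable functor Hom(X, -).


By the Yoneda lemma, Nat(h^B, h^A) is isomorphic to Hom(A, B),
so |Nat(h^B, h^A)| = |Hom(A, B)| and |Nat(h^D, h^C)| = |Hom(C, D)|.
|Hom(A, B)| = 3, |Hom(C, D)| = 4.
|Nat(h^B, h^A) x Nat(h^D, h^C)| = 3 * 4 = 12

12


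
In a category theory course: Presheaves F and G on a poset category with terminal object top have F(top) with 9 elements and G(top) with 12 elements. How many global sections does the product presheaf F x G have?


Global sections of a presheaf on a poset with terminal top satisfy
Gamma(H) ~ H(top). Presheaves admit pointwise products, so
(F x G)(top) = F(top) x G(top) (Cartesian product).
|Gamma(F x G)| = |F(top)| * |G(top)| = 9 * 12 = 108.

108


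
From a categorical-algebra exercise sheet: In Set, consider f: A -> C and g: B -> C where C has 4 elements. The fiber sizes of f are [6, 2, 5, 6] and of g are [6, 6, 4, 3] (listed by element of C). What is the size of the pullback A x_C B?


The pullback A x_C B consists of pairs (a, b) with f(a) = g(b).
For each element c in C, the fiber product has |f^-1(c)| * |g^-1(c)| elements.
Summing over C: 6 * 6 + 2 * 6 + 5 * 4 + 6 * 3
= 36 + 12 + 20 + 18 = 86

86
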